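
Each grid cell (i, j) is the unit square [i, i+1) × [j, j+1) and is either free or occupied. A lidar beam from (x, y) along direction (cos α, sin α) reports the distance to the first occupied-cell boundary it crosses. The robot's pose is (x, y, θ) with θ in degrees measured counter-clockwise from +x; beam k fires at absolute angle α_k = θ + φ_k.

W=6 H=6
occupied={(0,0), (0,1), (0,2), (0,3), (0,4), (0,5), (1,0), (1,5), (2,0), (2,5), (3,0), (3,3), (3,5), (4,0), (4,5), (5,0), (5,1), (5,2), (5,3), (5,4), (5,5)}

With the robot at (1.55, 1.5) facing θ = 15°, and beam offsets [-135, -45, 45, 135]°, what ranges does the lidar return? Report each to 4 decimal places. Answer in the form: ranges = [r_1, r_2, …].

beam 1: φ=-135°, α=240°
  d=(-0.5000,-0.8660)  start (1,1)  tX=1.1000 tY=0.5774  stride 1/|dx|=2.0000 1/|dy|=1.1547
    cross y-line → (1,0), t=0.5774 (wall)
  → r_1 = 0.5774
beam 2: φ=-45°, α=330°
  d=(0.8660,-0.5000)  start (1,1)  tX=0.5196 tY=1.0000  stride 1/|dx|=1.1547 1/|dy|=2.0000
    cross x-line → (2,1), t=0.5196
    cross y-line → (2,0), t=1.0000 (wall)
  → r_2 = 1.0000
beam 3: φ=45°, α=60°
  d=(0.5000,0.8660)  start (1,1)  tX=0.9000 tY=0.5774  stride 1/|dx|=2.0000 1/|dy|=1.1547
    cross y-line → (1,2), t=0.5774
    cross x-line → (2,2), t=0.9000
    cross y-line → (2,3), t=1.7321
    cross y-line → (2,4), t=2.8868
    cross x-line → (3,4), t=2.9000
    cross y-line → (3,5), t=4.0415 (wall)
  → r_3 = 4.0415
beam 4: φ=135°, α=150°
  d=(-0.8660,0.5000)  start (1,1)  tX=0.6351 tY=1.0000  stride 1/|dx|=1.1547 1/|dy|=2.0000
    cross x-line → (0,1), t=0.6351 (wall)
  → r_4 = 0.6351

ranges = [0.5774, 1.0000, 4.0415, 0.6351]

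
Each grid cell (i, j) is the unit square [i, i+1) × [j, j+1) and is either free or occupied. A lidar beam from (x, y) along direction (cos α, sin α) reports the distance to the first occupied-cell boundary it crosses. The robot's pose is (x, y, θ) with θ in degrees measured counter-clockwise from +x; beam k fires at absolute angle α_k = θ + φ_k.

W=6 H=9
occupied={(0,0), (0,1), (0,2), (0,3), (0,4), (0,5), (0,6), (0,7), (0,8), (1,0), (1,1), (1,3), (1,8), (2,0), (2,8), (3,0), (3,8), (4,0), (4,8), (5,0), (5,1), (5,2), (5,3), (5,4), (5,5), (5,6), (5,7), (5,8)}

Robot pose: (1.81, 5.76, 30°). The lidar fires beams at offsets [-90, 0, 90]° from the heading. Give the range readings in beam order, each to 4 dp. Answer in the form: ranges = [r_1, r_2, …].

beam 1: φ=-90°, α=300°
  cosα=0.5000 sinα=-0.8660 | (1,5) | tMaxX 0.3800 tMaxY 0.8776 | tΔX 2.0000 tΔY 1.1547
    t=0.3800 [x] (2,5)
    t=0.8776 [y] (2,4)
    t=2.0323 [y] (2,3)
    t=2.3800 [x] (3,3)
    t=3.1870 [y] (3,2)
    t=4.3417 [y] (3,1)
    t=4.3800 [x] (4,1)
    t=5.4964 [y] (4,0) — stop
  → r_1 = 5.4964
beam 2: φ=0°, α=30°
  cosα=0.8660 sinα=0.5000 | (1,5) | tMaxX 0.2194 tMaxY 0.4800 | tΔX 1.1547 tΔY 2.0000
    t=0.2194 [x] (2,5)
    t=0.4800 [y] (2,6)
    t=1.3741 [x] (3,6)
    t=2.4800 [y] (3,7)
    t=2.5288 [x] (4,7)
    t=3.6835 [x] (5,7) — stop
  → r_2 = 3.6835
beam 3: φ=90°, α=120°
  cosα=-0.5000 sinα=0.8660 | (1,5) | tMaxX 1.6200 tMaxY 0.2771 | tΔX 2.0000 tΔY 1.1547
    t=0.2771 [y] (1,6)
    t=1.4318 [y] (1,7)
    t=1.6200 [x] (0,7) — stop
  → r_3 = 1.6200

ranges = [5.4964, 3.6835, 1.6200]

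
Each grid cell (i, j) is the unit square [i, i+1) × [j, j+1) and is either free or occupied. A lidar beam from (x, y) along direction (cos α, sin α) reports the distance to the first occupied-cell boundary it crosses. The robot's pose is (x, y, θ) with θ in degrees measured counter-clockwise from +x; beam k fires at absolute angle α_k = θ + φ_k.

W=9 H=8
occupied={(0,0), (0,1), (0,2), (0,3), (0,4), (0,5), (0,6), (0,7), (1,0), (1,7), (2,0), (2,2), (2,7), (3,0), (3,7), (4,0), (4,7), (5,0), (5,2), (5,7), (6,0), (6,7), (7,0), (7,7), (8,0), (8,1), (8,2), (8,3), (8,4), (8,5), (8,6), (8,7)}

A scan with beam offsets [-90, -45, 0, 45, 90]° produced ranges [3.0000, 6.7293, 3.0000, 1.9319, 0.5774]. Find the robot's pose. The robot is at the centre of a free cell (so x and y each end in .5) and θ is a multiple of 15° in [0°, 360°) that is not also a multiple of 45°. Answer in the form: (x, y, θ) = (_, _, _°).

(x, y, θ) = (7.5, 5.5, 240°)

Enumerate (i+0.5, j+0.5, θ) over the 40 free cells and 16 admissible headings. For each, cast all 5 beams and compare to the given ranges.
  (2.5, 6.5, 345°): beam 1 = 5.6940 ≠ 3.0000 ✗
  (5.5, 5.5, 105°): beam 1 = 2.5882 ≠ 3.0000 ✗
  (4.5, 2.5, 330°): beam 1 = 1.7321 ≠ 3.0000 ✗
  (3.5, 4.5, 300°): beam 1 = 2.8868 ≠ 3.0000 ✗
  (4.5, 4.5, 15°): beam 1 = 1.9319 ≠ 3.0000 ✗
  …
  (7.5, 5.5, 240°): r_1=3.0000, r_2=6.7293, r_3=3.0000, r_4=1.9319, r_5=0.5774 — all match ✓
Unique over the lattice → pose = (7.5, 5.5, 240°).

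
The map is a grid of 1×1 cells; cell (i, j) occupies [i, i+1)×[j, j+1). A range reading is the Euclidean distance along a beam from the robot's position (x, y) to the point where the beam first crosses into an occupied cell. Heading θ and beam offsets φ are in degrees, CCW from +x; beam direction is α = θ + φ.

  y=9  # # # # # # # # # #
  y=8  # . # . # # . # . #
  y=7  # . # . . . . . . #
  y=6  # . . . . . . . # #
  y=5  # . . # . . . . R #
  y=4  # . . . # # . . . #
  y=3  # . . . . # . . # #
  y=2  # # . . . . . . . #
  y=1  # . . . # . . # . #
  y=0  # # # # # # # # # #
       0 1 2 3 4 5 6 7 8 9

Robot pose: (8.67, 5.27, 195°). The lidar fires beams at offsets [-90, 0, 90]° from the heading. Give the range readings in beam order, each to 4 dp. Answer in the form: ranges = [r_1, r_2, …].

beam 1: φ=-90°, α=105°
  cosα=-0.2588 sinα=0.9659 | (8,5) | tMaxX 2.5887 tMaxY 0.7558 | tΔX 3.8637 tΔY 1.0353
    t=0.7558 [y] (8,6) — stop
  → r_1 = 0.7558
beam 2: φ=0°, α=195°
  cosα=-0.9659 sinα=-0.2588 | (8,5) | tMaxX 0.6936 tMaxY 1.0432 | tΔX 1.0353 tΔY 3.8637
    t=0.6936 [x] (7,5)
    t=1.0432 [y] (7,4)
    t=1.7289 [x] (6,4)
    t=2.7642 [x] (5,4) — stop
  → r_2 = 2.7642
beam 3: φ=90°, α=285°
  cosα=0.2588 sinα=-0.9659 | (8,5) | tMaxX 1.2750 tMaxY 0.2795 | tΔX 3.8637 tΔY 1.0353
    t=0.2795 [y] (8,4)
    t=1.2750 [x] (9,4) — stop
  → r_3 = 1.2750

ranges = [0.7558, 2.7642, 1.2750]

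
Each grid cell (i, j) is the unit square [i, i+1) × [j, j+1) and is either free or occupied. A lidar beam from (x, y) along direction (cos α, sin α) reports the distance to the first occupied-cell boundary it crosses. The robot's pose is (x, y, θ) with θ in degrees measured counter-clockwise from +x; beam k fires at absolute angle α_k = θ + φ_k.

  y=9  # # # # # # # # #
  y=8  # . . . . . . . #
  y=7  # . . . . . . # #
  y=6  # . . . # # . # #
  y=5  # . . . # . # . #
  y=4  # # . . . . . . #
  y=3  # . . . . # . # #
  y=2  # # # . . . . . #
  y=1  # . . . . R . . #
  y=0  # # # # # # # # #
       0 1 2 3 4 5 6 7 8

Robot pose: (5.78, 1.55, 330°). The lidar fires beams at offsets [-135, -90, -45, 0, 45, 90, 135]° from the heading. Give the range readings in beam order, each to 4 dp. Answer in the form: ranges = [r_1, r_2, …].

ranges = [2.1250, 0.6351, 0.5694, 1.1000, 2.2983, 2.4400, 1.5012]

beam 1: φ=-135°, α=195°
  d=(-0.9659,-0.2588)  start (5,1)  tX=0.8075 tY=2.1250  stride 1/|dx|=1.0353 1/|dy|=3.8637
    cross x-line → (4,1), t=0.8075
    cross x-line → (3,1), t=1.8428
    cross y-line → (3,0), t=2.1250 (wall)
  → r_1 = 2.1250
beam 2: φ=-90°, α=240°
  d=(-0.5000,-0.8660)  start (5,1)  tX=1.5600 tY=0.6351  stride 1/|dx|=2.0000 1/|dy|=1.1547
    cross y-line → (5,0), t=0.6351 (wall)
  → r_2 = 0.6351
beam 3: φ=-45°, α=285°
  d=(0.2588,-0.9659)  start (5,1)  tX=0.8500 tY=0.5694  stride 1/|dx|=3.8637 1/|dy|=1.0353
    cross y-line → (5,0), t=0.5694 (wall)
  → r_3 = 0.5694
beam 4: φ=0°, α=330°
  d=(0.8660,-0.5000)  start (5,1)  tX=0.2540 tY=1.1000  stride 1/|dx|=1.1547 1/|dy|=2.0000
    cross x-line → (6,1), t=0.2540
    cross y-line → (6,0), t=1.1000 (wall)
  → r_4 = 1.1000
beam 5: φ=45°, α=15°
  d=(0.9659,0.2588)  start (5,1)  tX=0.2278 tY=1.7387  stride 1/|dx|=1.0353 1/|dy|=3.8637
    cross x-line → (6,1), t=0.2278
    cross x-line → (7,1), t=1.2630
    cross y-line → (7,2), t=1.7387
    cross x-line → (8,2), t=2.2983 (wall)
  → r_5 = 2.2983
beam 6: φ=90°, α=60°
  d=(0.5000,0.8660)  start (5,1)  tX=0.4400 tY=0.5196  stride 1/|dx|=2.0000 1/|dy|=1.1547
    cross x-line → (6,1), t=0.4400
    cross y-line → (6,2), t=0.5196
    cross y-line → (6,3), t=1.6743
    cross x-line → (7,3), t=2.4400 (wall)
  → r_6 = 2.4400
beam 7: φ=135°, α=105°
  d=(-0.2588,0.9659)  start (5,1)  tX=3.0137 tY=0.4659  stride 1/|dx|=3.8637 1/|dy|=1.0353
    cross y-line → (5,2), t=0.4659
    cross y-line → (5,3), t=1.5012 (wall)
  → r_7 = 1.5012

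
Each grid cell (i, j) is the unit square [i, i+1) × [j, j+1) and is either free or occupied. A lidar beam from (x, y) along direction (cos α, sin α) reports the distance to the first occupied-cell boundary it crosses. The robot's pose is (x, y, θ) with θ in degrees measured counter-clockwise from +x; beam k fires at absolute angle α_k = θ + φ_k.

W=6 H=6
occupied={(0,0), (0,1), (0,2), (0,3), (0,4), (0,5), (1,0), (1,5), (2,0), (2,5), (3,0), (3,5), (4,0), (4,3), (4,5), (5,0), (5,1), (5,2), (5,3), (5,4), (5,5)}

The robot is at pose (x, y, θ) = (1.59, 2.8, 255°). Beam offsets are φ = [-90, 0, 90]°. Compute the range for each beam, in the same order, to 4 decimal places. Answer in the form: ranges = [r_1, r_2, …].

ranges = [0.6108, 1.8635, 3.5303]

beam 1: φ=-90°, α=165°
  cosα=-0.9659 sinα=0.2588 | (1,2) | tMaxX 0.6108 tMaxY 0.7727 | tΔX 1.0353 tΔY 3.8637
    t=0.6108 [x] (0,2) — stop
  → r_1 = 0.6108
beam 2: φ=0°, α=255°
  cosα=-0.2588 sinα=-0.9659 | (1,2) | tMaxX 2.2796 tMaxY 0.8282 | tΔX 3.8637 tΔY 1.0353
    t=0.8282 [y] (1,1)
    t=1.8635 [y] (1,0) — stop
  → r_2 = 1.8635
beam 3: φ=90°, α=345°
  cosα=0.9659 sinα=-0.2588 | (1,2) | tMaxX 0.4245 tMaxY 3.0910 | tΔX 1.0353 tΔY 3.8637
    t=0.4245 [x] (2,2)
    t=1.4597 [x] (3,2)
    t=2.4950 [x] (4,2)
    t=3.0910 [y] (4,1)
    t=3.5303 [x] (5,1) — stop
  → r_3 = 3.5303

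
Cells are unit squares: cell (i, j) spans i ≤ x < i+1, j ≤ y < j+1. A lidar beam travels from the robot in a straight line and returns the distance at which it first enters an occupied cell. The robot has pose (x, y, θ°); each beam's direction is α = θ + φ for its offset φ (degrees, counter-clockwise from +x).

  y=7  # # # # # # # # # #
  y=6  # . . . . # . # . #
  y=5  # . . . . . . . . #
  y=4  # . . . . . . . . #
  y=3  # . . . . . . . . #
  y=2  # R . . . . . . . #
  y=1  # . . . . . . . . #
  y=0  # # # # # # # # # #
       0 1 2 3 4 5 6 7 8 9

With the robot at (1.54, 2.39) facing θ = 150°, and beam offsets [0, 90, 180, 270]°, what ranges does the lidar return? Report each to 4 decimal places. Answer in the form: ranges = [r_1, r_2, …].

beam 1: φ=0°, α=150°
  dir = (cos 150°, sin 150°) = (-0.8660, 0.5000); from cell (1,2)
  next x-line at t=0.6235, next y-line at t=1.2200; Δt_x=1.1547, Δt_y=2.0000
    x: enter (0,2) at t=0.6235 ← occupied
  → r_1 = 0.6235
beam 2: φ=90°, α=240°
  dir = (cos 240°, sin 240°) = (-0.5000, -0.8660); from cell (1,2)
  next x-line at t=1.0800, next y-line at t=0.4503; Δt_x=2.0000, Δt_y=1.1547
    y: enter (1,1) at t=0.4503
    x: enter (0,1) at t=1.0800 ← occupied
  → r_2 = 1.0800
beam 3: φ=180°, α=330°
  dir = (cos 330°, sin 330°) = (0.8660, -0.5000); from cell (1,2)
  next x-line at t=0.5312, next y-line at t=0.7800; Δt_x=1.1547, Δt_y=2.0000
    x: enter (2,2) at t=0.5312
    y: enter (2,1) at t=0.7800
    x: enter (3,1) at t=1.6859
    y: enter (3,0) at t=2.7800 ← occupied
  → r_3 = 2.7800
beam 4: φ=270°, α=60°
  dir = (cos 60°, sin 60°) = (0.5000, 0.8660); from cell (1,2)
  next x-line at t=0.9200, next y-line at t=0.7044; Δt_x=2.0000, Δt_y=1.1547
    y: enter (1,3) at t=0.7044
    x: enter (2,3) at t=0.9200
    y: enter (2,4) at t=1.8591
    x: enter (3,4) at t=2.9200
    y: enter (3,5) at t=3.0138
    y: enter (3,6) at t=4.1685
    x: enter (4,6) at t=4.9200
    y: enter (4,7) at t=5.3232 ← occupied
  → r_4 = 5.3232

ranges = [0.6235, 1.0800, 2.7800, 5.3232]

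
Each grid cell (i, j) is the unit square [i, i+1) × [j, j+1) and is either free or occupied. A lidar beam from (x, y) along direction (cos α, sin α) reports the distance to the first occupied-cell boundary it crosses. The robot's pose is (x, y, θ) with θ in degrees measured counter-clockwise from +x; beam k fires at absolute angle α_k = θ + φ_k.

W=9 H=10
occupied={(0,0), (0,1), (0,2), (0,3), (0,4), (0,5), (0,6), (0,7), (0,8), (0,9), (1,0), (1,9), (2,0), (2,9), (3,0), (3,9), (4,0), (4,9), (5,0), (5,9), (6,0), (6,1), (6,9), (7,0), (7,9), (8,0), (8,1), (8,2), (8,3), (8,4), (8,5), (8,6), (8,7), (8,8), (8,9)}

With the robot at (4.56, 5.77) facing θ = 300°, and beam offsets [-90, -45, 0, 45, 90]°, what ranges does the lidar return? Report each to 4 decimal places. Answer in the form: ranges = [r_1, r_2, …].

ranges = [4.1107, 4.9383, 4.3532, 3.5614, 3.9722]

beam 1: φ=-90°, α=210°
  d=(-0.8660,-0.5000)  start (4,5)  tX=0.6466 tY=1.5400  stride 1/|dx|=1.1547 1/|dy|=2.0000
    cross x-line → (3,5), t=0.6466
    cross y-line → (3,4), t=1.5400
    cross x-line → (2,4), t=1.8013
    cross x-line → (1,4), t=2.9560
    cross y-line → (1,3), t=3.5400
    cross x-line → (0,3), t=4.1107 (wall)
  → r_1 = 4.1107
beam 2: φ=-45°, α=255°
  d=(-0.2588,-0.9659)  start (4,5)  tX=2.1637 tY=0.7972  stride 1/|dx|=3.8637 1/|dy|=1.0353
    cross y-line → (4,4), t=0.7972
    cross y-line → (4,3), t=1.8324
    cross x-line → (3,3), t=2.1637
    cross y-line → (3,2), t=2.8677
    cross y-line → (3,1), t=3.9030
    cross y-line → (3,0), t=4.9383 (wall)
  → r_2 = 4.9383
beam 3: φ=0°, α=300°
  d=(0.5000,-0.8660)  start (4,5)  tX=0.8800 tY=0.8891  stride 1/|dx|=2.0000 1/|dy|=1.1547
    cross x-line → (5,5), t=0.8800
    cross y-line → (5,4), t=0.8891
    cross y-line → (5,3), t=2.0438
    cross x-line → (6,3), t=2.8800
    cross y-line → (6,2), t=3.1985
    cross y-line → (6,1), t=4.3532 (wall)
  → r_3 = 4.3532
beam 4: φ=45°, α=345°
  d=(0.9659,-0.2588)  start (4,5)  tX=0.4555 tY=2.9751  stride 1/|dx|=1.0353 1/|dy|=3.8637
    cross x-line → (5,5), t=0.4555
    cross x-line → (6,5), t=1.4908
    cross x-line → (7,5), t=2.5261
    cross y-line → (7,4), t=2.9751
    cross x-line → (8,4), t=3.5614 (wall)
  → r_4 = 3.5614
beam 5: φ=90°, α=30°
  d=(0.8660,0.5000)  start (4,5)  tX=0.5081 tY=0.4600  stride 1/|dx|=1.1547 1/|dy|=2.0000
    cross y-line → (4,6), t=0.4600
    cross x-line → (5,6), t=0.5081
    cross x-line → (6,6), t=1.6628
    cross y-line → (6,7), t=2.4600
    cross x-line → (7,7), t=2.8175
    cross x-line → (8,7), t=3.9722 (wall)
  → r_5 = 3.9722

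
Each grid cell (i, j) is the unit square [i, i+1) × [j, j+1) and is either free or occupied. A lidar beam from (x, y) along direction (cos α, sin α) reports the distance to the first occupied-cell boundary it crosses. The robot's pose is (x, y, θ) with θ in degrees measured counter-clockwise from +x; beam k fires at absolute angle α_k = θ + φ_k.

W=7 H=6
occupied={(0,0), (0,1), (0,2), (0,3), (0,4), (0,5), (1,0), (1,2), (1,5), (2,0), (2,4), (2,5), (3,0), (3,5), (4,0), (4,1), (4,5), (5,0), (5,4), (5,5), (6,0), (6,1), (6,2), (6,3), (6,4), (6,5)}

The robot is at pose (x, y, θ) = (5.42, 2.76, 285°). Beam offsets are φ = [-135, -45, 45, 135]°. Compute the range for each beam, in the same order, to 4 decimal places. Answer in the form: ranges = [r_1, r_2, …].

beam 1: φ=-135°, α=150°
  direction (-0.8660, 0.5000); cell (5,2); t to first gridline: x 0.4850, y 0.4800 (then +1.1547 / +2.0000)
    (5,3) via y @ 0.4800
    (4,3) via x @ 0.4850
    (3,3) via x @ 1.6397
    (3,4) via y @ 2.4800
    (2,4) via x @ 2.7944  # hit
  → r_1 = 2.7944
beam 2: φ=-45°, α=240°
  direction (-0.5000, -0.8660); cell (5,2); t to first gridline: x 0.8400, y 0.8776 (then +2.0000 / +1.1547)
    (4,2) via x @ 0.8400
    (4,1) via y @ 0.8776  # hit
  → r_2 = 0.8776
beam 3: φ=45°, α=330°
  direction (0.8660, -0.5000); cell (5,2); t to first gridline: x 0.6697, y 1.5200 (then +1.1547 / +2.0000)
    (6,2) via x @ 0.6697  # hit
  → r_3 = 0.6697
beam 4: φ=135°, α=60°
  direction (0.5000, 0.8660); cell (5,2); t to first gridline: x 1.1600, y 0.2771 (then +2.0000 / +1.1547)
    (5,3) via y @ 0.2771
    (6,3) via x @ 1.1600  # hit
  → r_4 = 1.1600

ranges = [2.7944, 0.8776, 0.6697, 1.1600]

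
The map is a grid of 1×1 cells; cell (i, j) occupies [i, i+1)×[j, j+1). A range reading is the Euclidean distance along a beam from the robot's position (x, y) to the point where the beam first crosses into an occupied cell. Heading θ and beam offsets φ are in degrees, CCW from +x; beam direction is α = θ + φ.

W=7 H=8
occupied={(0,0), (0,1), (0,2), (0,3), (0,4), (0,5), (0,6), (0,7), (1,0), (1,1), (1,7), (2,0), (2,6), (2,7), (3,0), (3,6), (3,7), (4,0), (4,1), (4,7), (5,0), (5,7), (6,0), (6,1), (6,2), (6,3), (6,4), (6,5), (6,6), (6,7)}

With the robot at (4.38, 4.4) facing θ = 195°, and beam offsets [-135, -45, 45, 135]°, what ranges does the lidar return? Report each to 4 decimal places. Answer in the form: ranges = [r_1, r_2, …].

beam 1: φ=-135°, α=60°
  dir = (cos 60°, sin 60°) = (0.5000, 0.8660); from cell (4,4)
  next x-line at t=1.2400, next y-line at t=0.6928; Δt_x=2.0000, Δt_y=1.1547
    y: enter (4,5) at t=0.6928
    x: enter (5,5) at t=1.2400
    y: enter (5,6) at t=1.8475
    y: enter (5,7) at t=3.0022 ← occupied
  → r_1 = 3.0022
beam 2: φ=-45°, α=150°
  dir = (cos 150°, sin 150°) = (-0.8660, 0.5000); from cell (4,4)
  next x-line at t=0.4388, next y-line at t=1.2000; Δt_x=1.1547, Δt_y=2.0000
    x: enter (3,4) at t=0.4388
    y: enter (3,5) at t=1.2000
    x: enter (2,5) at t=1.5935
    x: enter (1,5) at t=2.7482
    y: enter (1,6) at t=3.2000
    x: enter (0,6) at t=3.9029 ← occupied
  → r_2 = 3.9029
beam 3: φ=45°, α=240°
  dir = (cos 240°, sin 240°) = (-0.5000, -0.8660); from cell (4,4)
  next x-line at t=0.7600, next y-line at t=0.4619; Δt_x=2.0000, Δt_y=1.1547
    y: enter (4,3) at t=0.4619
    x: enter (3,3) at t=0.7600
    y: enter (3,2) at t=1.6166
    x: enter (2,2) at t=2.7600
    y: enter (2,1) at t=2.7713
    y: enter (2,0) at t=3.9260 ← occupied
  → r_3 = 3.9260
beam 4: φ=135°, α=330°
  dir = (cos 330°, sin 330°) = (0.8660, -0.5000); from cell (4,4)
  next x-line at t=0.7159, next y-line at t=0.8000; Δt_x=1.1547, Δt_y=2.0000
    x: enter (5,4) at t=0.7159
    y: enter (5,3) at t=0.8000
    x: enter (6,3) at t=1.8706 ← occupied
  → r_4 = 1.8706

ranges = [3.0022, 3.9029, 3.9260, 1.8706]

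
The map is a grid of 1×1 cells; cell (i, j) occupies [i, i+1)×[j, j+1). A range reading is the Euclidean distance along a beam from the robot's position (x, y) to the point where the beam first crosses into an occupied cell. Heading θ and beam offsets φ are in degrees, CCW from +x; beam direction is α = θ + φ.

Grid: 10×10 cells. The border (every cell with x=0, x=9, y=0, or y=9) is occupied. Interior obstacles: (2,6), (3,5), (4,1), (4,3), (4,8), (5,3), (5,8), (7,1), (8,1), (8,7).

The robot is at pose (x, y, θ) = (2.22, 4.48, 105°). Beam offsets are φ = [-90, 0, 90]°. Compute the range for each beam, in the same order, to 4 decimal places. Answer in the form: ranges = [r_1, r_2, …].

ranges = [7.0192, 4.6794, 1.2630]

beam 1: φ=-90°, α=15°
  dir = (cos 15°, sin 15°) = (0.9659, 0.2588); from cell (2,4)
  next x-line at t=0.8075, next y-line at t=2.0091; Δt_x=1.0353, Δt_y=3.8637
    x: enter (3,4) at t=0.8075
    x: enter (4,4) at t=1.8428
    y: enter (4,5) at t=2.0091
    x: enter (5,5) at t=2.8781
    x: enter (6,5) at t=3.9133
    x: enter (7,5) at t=4.9486
    y: enter (7,6) at t=5.8728
    x: enter (8,6) at t=5.9839
    x: enter (9,6) at t=7.0192 ← occupied
  → r_1 = 7.0192
beam 2: φ=0°, α=105°
  dir = (cos 105°, sin 105°) = (-0.2588, 0.9659); from cell (2,4)
  next x-line at t=0.8500, next y-line at t=0.5383; Δt_x=3.8637, Δt_y=1.0353
    y: enter (2,5) at t=0.5383
    x: enter (1,5) at t=0.8500
    y: enter (1,6) at t=1.5736
    y: enter (1,7) at t=2.6089
    y: enter (1,8) at t=3.6442
    y: enter (1,9) at t=4.6794 ← occupied
  → r_2 = 4.6794
beam 3: φ=90°, α=195°
  dir = (cos 195°, sin 195°) = (-0.9659, -0.2588); from cell (2,4)
  next x-line at t=0.2278, next y-line at t=1.8546; Δt_x=1.0353, Δt_y=3.8637
    x: enter (1,4) at t=0.2278
    x: enter (0,4) at t=1.2630 ← occupied
  → r_3 = 1.2630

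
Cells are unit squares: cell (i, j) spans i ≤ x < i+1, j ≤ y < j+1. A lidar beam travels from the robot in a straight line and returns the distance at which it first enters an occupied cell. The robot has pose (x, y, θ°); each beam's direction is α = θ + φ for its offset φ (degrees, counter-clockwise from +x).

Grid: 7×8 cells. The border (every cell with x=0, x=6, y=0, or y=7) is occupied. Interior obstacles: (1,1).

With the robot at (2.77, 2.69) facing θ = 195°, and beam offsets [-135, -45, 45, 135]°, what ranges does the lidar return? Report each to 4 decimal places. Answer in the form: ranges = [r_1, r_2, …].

ranges = [4.9768, 2.0438, 1.5400, 3.3800]

beam 1: φ=-135°, α=60°
  d=(0.5000,0.8660)  start (2,2)  tX=0.4600 tY=0.3580  stride 1/|dx|=2.0000 1/|dy|=1.1547
    cross y-line → (2,3), t=0.3580
    cross x-line → (3,3), t=0.4600
    cross y-line → (3,4), t=1.5127
    cross x-line → (4,4), t=2.4600
    cross y-line → (4,5), t=2.6674
    cross y-line → (4,6), t=3.8221
    cross x-line → (5,6), t=4.4600
    cross y-line → (5,7), t=4.9768 (wall)
  → r_1 = 4.9768
beam 2: φ=-45°, α=150°
  d=(-0.8660,0.5000)  start (2,2)  tX=0.8891 tY=0.6200  stride 1/|dx|=1.1547 1/|dy|=2.0000
    cross y-line → (2,3), t=0.6200
    cross x-line → (1,3), t=0.8891
    cross x-line → (0,3), t=2.0438 (wall)
  → r_2 = 2.0438
beam 3: φ=45°, α=240°
  d=(-0.5000,-0.8660)  start (2,2)  tX=1.5400 tY=0.7967  stride 1/|dx|=2.0000 1/|dy|=1.1547
    cross y-line → (2,1), t=0.7967
    cross x-line → (1,1), t=1.5400 (wall)
  → r_3 = 1.5400
beam 4: φ=135°, α=330°
  d=(0.8660,-0.5000)  start (2,2)  tX=0.2656 tY=1.3800  stride 1/|dx|=1.1547 1/|dy|=2.0000
    cross x-line → (3,2), t=0.2656
    cross y-line → (3,1), t=1.3800
    cross x-line → (4,1), t=1.4203
    cross x-line → (5,1), t=2.5750
    cross y-line → (5,0), t=3.3800 (wall)
  → r_4 = 3.3800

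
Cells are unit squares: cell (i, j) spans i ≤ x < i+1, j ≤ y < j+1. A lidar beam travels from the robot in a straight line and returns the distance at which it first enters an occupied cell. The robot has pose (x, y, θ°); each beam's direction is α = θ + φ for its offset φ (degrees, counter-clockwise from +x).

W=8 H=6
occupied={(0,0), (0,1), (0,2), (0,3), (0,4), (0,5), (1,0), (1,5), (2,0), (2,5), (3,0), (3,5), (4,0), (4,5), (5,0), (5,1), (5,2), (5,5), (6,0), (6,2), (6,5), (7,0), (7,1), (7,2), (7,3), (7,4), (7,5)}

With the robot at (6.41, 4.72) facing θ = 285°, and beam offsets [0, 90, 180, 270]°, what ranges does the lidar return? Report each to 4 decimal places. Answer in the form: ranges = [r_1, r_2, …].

ranges = [1.7807, 0.6108, 0.2899, 5.6008]

beam 1: φ=0°, α=285°
  dir = (cos 285°, sin 285°) = (0.2588, -0.9659); from cell (6,4)
  next x-line at t=2.2796, next y-line at t=0.7454; Δt_x=3.8637, Δt_y=1.0353
    y: enter (6,3) at t=0.7454
    y: enter (6,2) at t=1.7807 ← occupied
  → r_1 = 1.7807
beam 2: φ=90°, α=15°
  dir = (cos 15°, sin 15°) = (0.9659, 0.2588); from cell (6,4)
  next x-line at t=0.6108, next y-line at t=1.0818; Δt_x=1.0353, Δt_y=3.8637
    x: enter (7,4) at t=0.6108 ← occupied
  → r_2 = 0.6108
beam 3: φ=180°, α=105°
  dir = (cos 105°, sin 105°) = (-0.2588, 0.9659); from cell (6,4)
  next x-line at t=1.5841, next y-line at t=0.2899; Δt_x=3.8637, Δt_y=1.0353
    y: enter (6,5) at t=0.2899 ← occupied
  → r_3 = 0.2899
beam 4: φ=270°, α=195°
  dir = (cos 195°, sin 195°) = (-0.9659, -0.2588); from cell (6,4)
  next x-line at t=0.4245, next y-line at t=2.7819; Δt_x=1.0353, Δt_y=3.8637
    x: enter (5,4) at t=0.4245
    x: enter (4,4) at t=1.4597
    x: enter (3,4) at t=2.4950
    y: enter (3,3) at t=2.7819
    x: enter (2,3) at t=3.5303
    x: enter (1,3) at t=4.5656
    x: enter (0,3) at t=5.6008 ← occupied
  → r_4 = 5.6008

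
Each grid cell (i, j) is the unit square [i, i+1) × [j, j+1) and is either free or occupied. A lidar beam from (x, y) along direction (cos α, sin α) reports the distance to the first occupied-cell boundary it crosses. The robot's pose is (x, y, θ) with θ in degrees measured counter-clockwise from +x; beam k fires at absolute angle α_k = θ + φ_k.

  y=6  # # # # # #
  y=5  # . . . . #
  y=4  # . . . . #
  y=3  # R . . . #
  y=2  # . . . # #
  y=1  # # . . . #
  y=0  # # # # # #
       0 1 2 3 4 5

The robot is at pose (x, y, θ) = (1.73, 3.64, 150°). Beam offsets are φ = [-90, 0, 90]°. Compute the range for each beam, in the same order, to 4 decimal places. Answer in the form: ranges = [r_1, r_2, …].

beam 1: φ=-90°, α=60°
  cosα=0.5000 sinα=0.8660 | (1,3) | tMaxX 0.5400 tMaxY 0.4157 | tΔX 2.0000 tΔY 1.1547
    t=0.4157 [y] (1,4)
    t=0.5400 [x] (2,4)
    t=1.5704 [y] (2,5)
    t=2.5400 [x] (3,5)
    t=2.7251 [y] (3,6) — stop
  → r_1 = 2.7251
beam 2: φ=0°, α=150°
  cosα=-0.8660 sinα=0.5000 | (1,3) | tMaxX 0.8429 tMaxY 0.7200 | tΔX 1.1547 tΔY 2.0000
    t=0.7200 [y] (1,4)
    t=0.8429 [x] (0,4) — stop
  → r_2 = 0.8429
beam 3: φ=90°, α=240°
  cosα=-0.5000 sinα=-0.8660 | (1,3) | tMaxX 1.4600 tMaxY 0.7390 | tΔX 2.0000 tΔY 1.1547
    t=0.7390 [y] (1,2)
    t=1.4600 [x] (0,2) — stop
  → r_3 = 1.4600

ranges = [2.7251, 0.8429, 1.4600]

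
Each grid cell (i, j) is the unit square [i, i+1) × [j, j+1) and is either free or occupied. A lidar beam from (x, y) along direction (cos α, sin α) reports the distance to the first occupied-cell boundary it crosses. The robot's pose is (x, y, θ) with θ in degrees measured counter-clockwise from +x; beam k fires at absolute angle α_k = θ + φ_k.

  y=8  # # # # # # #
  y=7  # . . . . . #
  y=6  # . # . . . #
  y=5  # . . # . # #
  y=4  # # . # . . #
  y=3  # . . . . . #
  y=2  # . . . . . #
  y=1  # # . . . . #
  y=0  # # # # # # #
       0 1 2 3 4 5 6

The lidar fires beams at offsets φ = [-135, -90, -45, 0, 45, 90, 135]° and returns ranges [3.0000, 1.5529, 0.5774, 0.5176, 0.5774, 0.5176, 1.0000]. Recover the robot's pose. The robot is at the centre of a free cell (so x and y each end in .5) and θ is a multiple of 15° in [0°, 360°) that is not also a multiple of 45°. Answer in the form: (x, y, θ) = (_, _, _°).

Candidates: 29 free-cell centres × 16 headings = 464 poses. Raycast each; keep the one whose scan matches to 4 dp.
  (4.5, 4.5, 195°): beam 1 = 1.0000 ≠ 3.0000 ✗
  (4.5, 6.5, 240°): beam 1 = 1.5529 ≠ 3.0000 ✗
  (1.5, 2.5, 240°): beam 1 = 1.5529 ≠ 3.0000 ✗
  (1.5, 2.5, 120°): beam 1 = 4.6587 ≠ 3.0000 ✗
  (5.5, 7.5, 300°): beam 1 = 1.9319 ≠ 3.0000 ✗
  …
  (5.5, 7.5, 15°): r_1=3.0000, r_2=1.5529, r_3=0.5774, r_4=0.5176, r_5=0.5774, r_6=0.5176, r_7=1.0000 — all match ✓
Only this pose fits every beam.

(x, y, θ) = (5.5, 7.5, 15°)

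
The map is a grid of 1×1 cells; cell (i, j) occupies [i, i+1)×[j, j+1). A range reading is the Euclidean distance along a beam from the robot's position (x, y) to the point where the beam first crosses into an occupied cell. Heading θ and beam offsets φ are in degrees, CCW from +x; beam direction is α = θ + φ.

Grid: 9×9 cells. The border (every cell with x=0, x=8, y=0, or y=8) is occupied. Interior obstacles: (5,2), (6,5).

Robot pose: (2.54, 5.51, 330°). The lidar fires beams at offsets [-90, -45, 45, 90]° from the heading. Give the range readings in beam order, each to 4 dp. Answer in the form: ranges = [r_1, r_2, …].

ranges = [3.0800, 4.6691, 5.6526, 2.8752]

beam 1: φ=-90°, α=240°
  direction (-0.5000, -0.8660); cell (2,5); t to first gridline: x 1.0800, y 0.5889 (then +2.0000 / +1.1547)
    (2,4) via y @ 0.5889
    (1,4) via x @ 1.0800
    (1,3) via y @ 1.7436
    (1,2) via y @ 2.8983
    (0,2) via x @ 3.0800  # hit
  → r_1 = 3.0800
beam 2: φ=-45°, α=285°
  direction (0.2588, -0.9659); cell (2,5); t to first gridline: x 1.7773, y 0.5280 (then +3.8637 / +1.0353)
    (2,4) via y @ 0.5280
    (2,3) via y @ 1.5633
    (3,3) via x @ 1.7773
    (3,2) via y @ 2.5985
    (3,1) via y @ 3.6338
    (3,0) via y @ 4.6691  # hit
  → r_2 = 4.6691
beam 3: φ=45°, α=15°
  direction (0.9659, 0.2588); cell (2,5); t to first gridline: x 0.4762, y 1.8932 (then +1.0353 / +3.8637)
    (3,5) via x @ 0.4762
    (4,5) via x @ 1.5115
    (4,6) via y @ 1.8932
    (5,6) via x @ 2.5468
    (6,6) via x @ 3.5821
    (7,6) via x @ 4.6173
    (8,6) via x @ 5.6526  # hit
  → r_3 = 5.6526
beam 4: φ=90°, α=60°
  direction (0.5000, 0.8660); cell (2,5); t to first gridline: x 0.9200, y 0.5658 (then +2.0000 / +1.1547)
    (2,6) via y @ 0.5658
    (3,6) via x @ 0.9200
    (3,7) via y @ 1.7205
    (3,8) via y @ 2.8752  # hit
  → r_4 = 2.8752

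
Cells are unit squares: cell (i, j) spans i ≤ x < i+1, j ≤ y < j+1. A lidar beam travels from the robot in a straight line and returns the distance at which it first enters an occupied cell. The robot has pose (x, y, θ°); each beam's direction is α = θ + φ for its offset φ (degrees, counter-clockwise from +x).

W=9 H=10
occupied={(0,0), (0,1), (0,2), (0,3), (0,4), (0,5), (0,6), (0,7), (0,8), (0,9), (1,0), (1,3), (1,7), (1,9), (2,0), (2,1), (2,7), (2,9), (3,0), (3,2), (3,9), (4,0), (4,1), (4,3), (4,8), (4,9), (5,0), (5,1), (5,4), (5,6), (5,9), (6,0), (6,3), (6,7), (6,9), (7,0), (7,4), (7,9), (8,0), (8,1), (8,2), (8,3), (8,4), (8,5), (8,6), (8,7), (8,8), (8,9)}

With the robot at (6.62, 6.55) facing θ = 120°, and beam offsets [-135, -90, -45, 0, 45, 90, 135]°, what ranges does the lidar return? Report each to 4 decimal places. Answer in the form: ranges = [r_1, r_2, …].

beam 1: φ=-135°, α=345°
  d=(0.9659,-0.2588)  start (6,6)  tX=0.3934 tY=2.1250  stride 1/|dx|=1.0353 1/|dy|=3.8637
    cross x-line → (7,6), t=0.3934
    cross x-line → (8,6), t=1.4287 (wall)
  → r_1 = 1.4287
beam 2: φ=-90°, α=30°
  d=(0.8660,0.5000)  start (6,6)  tX=0.4388 tY=0.9000  stride 1/|dx|=1.1547 1/|dy|=2.0000
    cross x-line → (7,6), t=0.4388
    cross y-line → (7,7), t=0.9000
    cross x-line → (8,7), t=1.5935 (wall)
  → r_2 = 1.5935
beam 3: φ=-45°, α=75°
  d=(0.2588,0.9659)  start (6,6)  tX=1.4682 tY=0.4659  stride 1/|dx|=3.8637 1/|dy|=1.0353
    cross y-line → (6,7), t=0.4659 (wall)
  → r_3 = 0.4659
beam 4: φ=0°, α=120°
  d=(-0.5000,0.8660)  start (6,6)  tX=1.2400 tY=0.5196  stride 1/|dx|=2.0000 1/|dy|=1.1547
    cross y-line → (6,7), t=0.5196 (wall)
  → r_4 = 0.5196
beam 5: φ=45°, α=165°
  d=(-0.9659,0.2588)  start (6,6)  tX=0.6419 tY=1.7387  stride 1/|dx|=1.0353 1/|dy|=3.8637
    cross x-line → (5,6), t=0.6419 (wall)
  → r_5 = 0.6419
beam 6: φ=90°, α=210°
  d=(-0.8660,-0.5000)  start (6,6)  tX=0.7159 tY=1.1000  stride 1/|dx|=1.1547 1/|dy|=2.0000
    cross x-line → (5,6), t=0.7159 (wall)
  → r_6 = 0.7159
beam 7: φ=135°, α=255°
  d=(-0.2588,-0.9659)  start (6,6)  tX=2.3955 tY=0.5694  stride 1/|dx|=3.8637 1/|dy|=1.0353
    cross y-line → (6,5), t=0.5694
    cross y-line → (6,4), t=1.6047
    cross x-line → (5,4), t=2.3955 (wall)
  → r_7 = 2.3955

ranges = [1.4287, 1.5935, 0.4659, 0.5196, 0.6419, 0.7159, 2.3955]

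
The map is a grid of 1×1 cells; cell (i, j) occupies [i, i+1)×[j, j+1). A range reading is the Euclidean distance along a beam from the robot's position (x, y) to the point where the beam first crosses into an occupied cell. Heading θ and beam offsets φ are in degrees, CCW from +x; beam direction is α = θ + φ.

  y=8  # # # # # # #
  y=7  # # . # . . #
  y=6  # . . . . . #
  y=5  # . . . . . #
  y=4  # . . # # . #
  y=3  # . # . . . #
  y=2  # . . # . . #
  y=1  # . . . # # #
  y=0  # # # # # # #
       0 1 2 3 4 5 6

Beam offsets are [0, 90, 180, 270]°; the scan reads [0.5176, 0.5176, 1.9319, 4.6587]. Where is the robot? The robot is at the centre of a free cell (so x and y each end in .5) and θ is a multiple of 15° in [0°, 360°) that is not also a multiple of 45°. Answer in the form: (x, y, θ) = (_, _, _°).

(x, y, θ) = (1.5, 6.5, 75°)

The pose lattice has 27·16 = 432 candidates. Test each by forward raycasting.
  (1.5, 1.5, 105°): beam 1 = 1.9319 ≠ 0.5176 ✗
  (3.5, 3.5, 105°): beam 3 = 0.5176 ≠ 1.9319 ✗
  (2.5, 1.5, 105°): beam 1 = 1.5529 ≠ 0.5176 ✗
  …
  (1.5, 6.5, 75°): r_1=0.5176, r_2=0.5176, r_3=1.9319, r_4=4.6587 — all match ✓
Only this pose fits every beam.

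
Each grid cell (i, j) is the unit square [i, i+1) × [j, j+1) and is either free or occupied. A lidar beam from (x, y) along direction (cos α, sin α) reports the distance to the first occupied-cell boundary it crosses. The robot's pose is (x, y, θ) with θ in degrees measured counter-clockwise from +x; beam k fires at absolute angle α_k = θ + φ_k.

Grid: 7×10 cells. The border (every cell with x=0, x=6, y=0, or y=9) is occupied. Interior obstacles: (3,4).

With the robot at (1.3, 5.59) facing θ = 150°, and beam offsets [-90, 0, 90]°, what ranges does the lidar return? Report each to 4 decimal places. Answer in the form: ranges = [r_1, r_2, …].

beam 1: φ=-90°, α=60°
  d=(0.5000,0.8660)  start (1,5)  tX=1.4000 tY=0.4734  stride 1/|dx|=2.0000 1/|dy|=1.1547
    cross y-line → (1,6), t=0.4734
    cross x-line → (2,6), t=1.4000
    cross y-line → (2,7), t=1.6281
    cross y-line → (2,8), t=2.7828
    cross x-line → (3,8), t=3.4000
    cross y-line → (3,9), t=3.9375 (wall)
  → r_1 = 3.9375
beam 2: φ=0°, α=150°
  d=(-0.8660,0.5000)  start (1,5)  tX=0.3464 tY=0.8200  stride 1/|dx|=1.1547 1/|dy|=2.0000
    cross x-line → (0,5), t=0.3464 (wall)
  → r_2 = 0.3464
beam 3: φ=90°, α=240°
  d=(-0.5000,-0.8660)  start (1,5)  tX=0.6000 tY=0.6813  stride 1/|dx|=2.0000 1/|dy|=1.1547
    cross x-line → (0,5), t=0.6000 (wall)
  → r_3 = 0.6000

ranges = [3.9375, 0.3464, 0.6000]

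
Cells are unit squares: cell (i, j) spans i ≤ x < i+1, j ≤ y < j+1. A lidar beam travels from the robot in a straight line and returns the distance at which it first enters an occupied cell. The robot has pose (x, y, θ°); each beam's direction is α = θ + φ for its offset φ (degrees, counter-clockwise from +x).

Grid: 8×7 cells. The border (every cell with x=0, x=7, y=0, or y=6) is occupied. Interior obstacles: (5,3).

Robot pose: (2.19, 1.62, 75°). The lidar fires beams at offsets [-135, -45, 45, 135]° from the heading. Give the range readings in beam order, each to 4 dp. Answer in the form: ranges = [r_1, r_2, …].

ranges = [0.7159, 3.2447, 2.3800, 1.2400]

beam 1: φ=-135°, α=300°
  dir = (cos 300°, sin 300°) = (0.5000, -0.8660); from cell (2,1)
  next x-line at t=1.6200, next y-line at t=0.7159; Δt_x=2.0000, Δt_y=1.1547
    y: enter (2,0) at t=0.7159 ← occupied
  → r_1 = 0.7159
beam 2: φ=-45°, α=30°
  dir = (cos 30°, sin 30°) = (0.8660, 0.5000); from cell (2,1)
  next x-line at t=0.9353, next y-line at t=0.7600; Δt_x=1.1547, Δt_y=2.0000
    y: enter (2,2) at t=0.7600
    x: enter (3,2) at t=0.9353
    x: enter (4,2) at t=2.0900
    y: enter (4,3) at t=2.7600
    x: enter (5,3) at t=3.2447 ← occupied
  → r_2 = 3.2447
beam 3: φ=45°, α=120°
  dir = (cos 120°, sin 120°) = (-0.5000, 0.8660); from cell (2,1)
  next x-line at t=0.3800, next y-line at t=0.4388; Δt_x=2.0000, Δt_y=1.1547
    x: enter (1,1) at t=0.3800
    y: enter (1,2) at t=0.4388
    y: enter (1,3) at t=1.5935
    x: enter (0,3) at t=2.3800 ← occupied
  → r_3 = 2.3800
beam 4: φ=135°, α=210°
  dir = (cos 210°, sin 210°) = (-0.8660, -0.5000); from cell (2,1)
  next x-line at t=0.2194, next y-line at t=1.2400; Δt_x=1.1547, Δt_y=2.0000
    x: enter (1,1) at t=0.2194
    y: enter (1,0) at t=1.2400 ← occupied
  → r_4 = 1.2400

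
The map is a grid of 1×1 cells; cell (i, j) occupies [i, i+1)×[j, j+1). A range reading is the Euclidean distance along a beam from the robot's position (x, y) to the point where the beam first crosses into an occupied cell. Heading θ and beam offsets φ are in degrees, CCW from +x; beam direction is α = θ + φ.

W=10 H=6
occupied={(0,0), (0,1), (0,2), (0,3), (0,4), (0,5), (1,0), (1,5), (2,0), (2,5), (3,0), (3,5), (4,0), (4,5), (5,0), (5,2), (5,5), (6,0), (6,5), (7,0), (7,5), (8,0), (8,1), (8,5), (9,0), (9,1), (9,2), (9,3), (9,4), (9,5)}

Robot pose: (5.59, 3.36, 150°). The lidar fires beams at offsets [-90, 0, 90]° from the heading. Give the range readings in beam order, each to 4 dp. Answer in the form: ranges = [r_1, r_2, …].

ranges = [1.8937, 3.2800, 0.4157]

beam 1: φ=-90°, α=60°
  dir = (cos 60°, sin 60°) = (0.5000, 0.8660); from cell (5,3)
  next x-line at t=0.8200, next y-line at t=0.7390; Δt_x=2.0000, Δt_y=1.1547
    y: enter (5,4) at t=0.7390
    x: enter (6,4) at t=0.8200
    y: enter (6,5) at t=1.8937 ← occupied
  → r_1 = 1.8937
beam 2: φ=0°, α=150°
  dir = (cos 150°, sin 150°) = (-0.8660, 0.5000); from cell (5,3)
  next x-line at t=0.6813, next y-line at t=1.2800; Δt_x=1.1547, Δt_y=2.0000
    x: enter (4,3) at t=0.6813
    y: enter (4,4) at t=1.2800
    x: enter (3,4) at t=1.8360
    x: enter (2,4) at t=2.9907
    y: enter (2,5) at t=3.2800 ← occupied
  → r_2 = 3.2800
beam 3: φ=90°, α=240°
  dir = (cos 240°, sin 240°) = (-0.5000, -0.8660); from cell (5,3)
  next x-line at t=1.1800, next y-line at t=0.4157; Δt_x=2.0000, Δt_y=1.1547
    y: enter (5,2) at t=0.4157 ← occupied
  → r_3 = 0.4157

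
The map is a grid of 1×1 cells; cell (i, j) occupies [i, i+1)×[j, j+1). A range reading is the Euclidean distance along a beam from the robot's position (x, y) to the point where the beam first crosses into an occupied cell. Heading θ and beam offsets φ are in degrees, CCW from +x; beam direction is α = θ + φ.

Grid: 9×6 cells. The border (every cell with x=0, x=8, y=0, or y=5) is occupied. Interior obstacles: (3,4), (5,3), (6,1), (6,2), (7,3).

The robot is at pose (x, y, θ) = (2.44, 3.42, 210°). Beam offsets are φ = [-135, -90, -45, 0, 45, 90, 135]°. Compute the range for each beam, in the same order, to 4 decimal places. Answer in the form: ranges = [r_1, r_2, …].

ranges = [1.6357, 1.8244, 1.4908, 1.6628, 2.5054, 2.7944, 3.6856]

beam 1: φ=-135°, α=75°
  dir = (cos 75°, sin 75°) = (0.2588, 0.9659); from cell (2,3)
  next x-line at t=2.1637, next y-line at t=0.6005; Δt_x=3.8637, Δt_y=1.0353
    y: enter (2,4) at t=0.6005
    y: enter (2,5) at t=1.6357 ← occupied
  → r_1 = 1.6357
beam 2: φ=-90°, α=120°
  dir = (cos 120°, sin 120°) = (-0.5000, 0.8660); from cell (2,3)
  next x-line at t=0.8800, next y-line at t=0.6697; Δt_x=2.0000, Δt_y=1.1547
    y: enter (2,4) at t=0.6697
    x: enter (1,4) at t=0.8800
    y: enter (1,5) at t=1.8244 ← occupied
  → r_2 = 1.8244
beam 3: φ=-45°, α=165°
  dir = (cos 165°, sin 165°) = (-0.9659, 0.2588); from cell (2,3)
  next x-line at t=0.4555, next y-line at t=2.2409; Δt_x=1.0353, Δt_y=3.8637
    x: enter (1,3) at t=0.4555
    x: enter (0,3) at t=1.4908 ← occupied
  → r_3 = 1.4908
beam 4: φ=0°, α=210°
  dir = (cos 210°, sin 210°) = (-0.8660, -0.5000); from cell (2,3)
  next x-line at t=0.5081, next y-line at t=0.8400; Δt_x=1.1547, Δt_y=2.0000
    x: enter (1,3) at t=0.5081
    y: enter (1,2) at t=0.8400
    x: enter (0,2) at t=1.6628 ← occupied
  → r_4 = 1.6628
beam 5: φ=45°, α=255°
  dir = (cos 255°, sin 255°) = (-0.2588, -0.9659); from cell (2,3)
  next x-line at t=1.7000, next y-line at t=0.4348; Δt_x=3.8637, Δt_y=1.0353
    y: enter (2,2) at t=0.4348
    y: enter (2,1) at t=1.4701
    x: enter (1,1) at t=1.7000
    y: enter (1,0) at t=2.5054 ← occupied
  → r_5 = 2.5054
beam 6: φ=90°, α=300°
  dir = (cos 300°, sin 300°) = (0.5000, -0.8660); from cell (2,3)
  next x-line at t=1.1200, next y-line at t=0.4850; Δt_x=2.0000, Δt_y=1.1547
    y: enter (2,2) at t=0.4850
    x: enter (3,2) at t=1.1200
    y: enter (3,1) at t=1.6397
    y: enter (3,0) at t=2.7944 ← occupied
  → r_6 = 2.7944
beam 7: φ=135°, α=345°
  dir = (cos 345°, sin 345°) = (0.9659, -0.2588); from cell (2,3)
  next x-line at t=0.5798, next y-line at t=1.6228; Δt_x=1.0353, Δt_y=3.8637
    x: enter (3,3) at t=0.5798
    x: enter (4,3) at t=1.6150
    y: enter (4,2) at t=1.6228
    x: enter (5,2) at t=2.6503
    x: enter (6,2) at t=3.6856 ← occupied
  → r_7 = 3.6856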